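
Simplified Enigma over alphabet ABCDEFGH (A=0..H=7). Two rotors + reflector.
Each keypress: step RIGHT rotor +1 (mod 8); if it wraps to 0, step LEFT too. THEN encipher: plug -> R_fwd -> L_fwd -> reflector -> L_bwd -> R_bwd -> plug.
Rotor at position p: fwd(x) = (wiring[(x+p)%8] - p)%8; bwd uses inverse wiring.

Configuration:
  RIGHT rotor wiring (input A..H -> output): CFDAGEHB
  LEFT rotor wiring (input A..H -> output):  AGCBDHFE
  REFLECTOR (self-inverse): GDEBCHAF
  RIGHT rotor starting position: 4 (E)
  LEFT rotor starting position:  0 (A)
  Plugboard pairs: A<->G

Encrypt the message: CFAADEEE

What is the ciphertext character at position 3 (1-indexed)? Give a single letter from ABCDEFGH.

Char 1 ('C'): step: R->5, L=0; C->plug->C->R->E->L->D->refl->B->L'->D->R'->G->plug->A
Char 2 ('F'): step: R->6, L=0; F->plug->F->R->C->L->C->refl->E->L'->H->R'->D->plug->D
Char 3 ('A'): step: R->7, L=0; A->plug->G->R->F->L->H->refl->F->L'->G->R'->C->plug->C

C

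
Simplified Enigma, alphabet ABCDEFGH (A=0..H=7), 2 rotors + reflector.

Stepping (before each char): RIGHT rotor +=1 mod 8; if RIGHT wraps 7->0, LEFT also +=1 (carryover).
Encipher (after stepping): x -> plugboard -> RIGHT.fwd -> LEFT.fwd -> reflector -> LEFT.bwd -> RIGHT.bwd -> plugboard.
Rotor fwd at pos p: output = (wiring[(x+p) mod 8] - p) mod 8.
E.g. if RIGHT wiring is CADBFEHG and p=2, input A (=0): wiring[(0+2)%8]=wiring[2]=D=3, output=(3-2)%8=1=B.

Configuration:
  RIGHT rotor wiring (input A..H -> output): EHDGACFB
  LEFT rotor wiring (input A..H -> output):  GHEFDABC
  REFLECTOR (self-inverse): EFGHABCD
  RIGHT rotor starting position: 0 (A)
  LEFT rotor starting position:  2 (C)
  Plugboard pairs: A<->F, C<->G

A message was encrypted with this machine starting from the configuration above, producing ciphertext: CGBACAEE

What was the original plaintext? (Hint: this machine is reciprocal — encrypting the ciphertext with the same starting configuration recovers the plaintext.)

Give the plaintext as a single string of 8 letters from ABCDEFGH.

Char 1 ('C'): step: R->1, L=2; C->plug->G->R->A->L->C->refl->G->L'->D->R'->H->plug->H
Char 2 ('G'): step: R->2, L=2; G->plug->C->R->G->L->E->refl->A->L'->F->R'->H->plug->H
Char 3 ('B'): step: R->3, L=2; B->plug->B->R->F->L->A->refl->E->L'->G->R'->E->plug->E
Char 4 ('A'): step: R->4, L=2; A->plug->F->R->D->L->G->refl->C->L'->A->R'->E->plug->E
Char 5 ('C'): step: R->5, L=2; C->plug->G->R->B->L->D->refl->H->L'->E->R'->C->plug->G
Char 6 ('A'): step: R->6, L=2; A->plug->F->R->A->L->C->refl->G->L'->D->R'->B->plug->B
Char 7 ('E'): step: R->7, L=2; E->plug->E->R->H->L->F->refl->B->L'->C->R'->A->plug->F
Char 8 ('E'): step: R->0, L->3 (L advanced); E->plug->E->R->A->L->C->refl->G->L'->D->R'->C->plug->G

Answer: HHEEGBFG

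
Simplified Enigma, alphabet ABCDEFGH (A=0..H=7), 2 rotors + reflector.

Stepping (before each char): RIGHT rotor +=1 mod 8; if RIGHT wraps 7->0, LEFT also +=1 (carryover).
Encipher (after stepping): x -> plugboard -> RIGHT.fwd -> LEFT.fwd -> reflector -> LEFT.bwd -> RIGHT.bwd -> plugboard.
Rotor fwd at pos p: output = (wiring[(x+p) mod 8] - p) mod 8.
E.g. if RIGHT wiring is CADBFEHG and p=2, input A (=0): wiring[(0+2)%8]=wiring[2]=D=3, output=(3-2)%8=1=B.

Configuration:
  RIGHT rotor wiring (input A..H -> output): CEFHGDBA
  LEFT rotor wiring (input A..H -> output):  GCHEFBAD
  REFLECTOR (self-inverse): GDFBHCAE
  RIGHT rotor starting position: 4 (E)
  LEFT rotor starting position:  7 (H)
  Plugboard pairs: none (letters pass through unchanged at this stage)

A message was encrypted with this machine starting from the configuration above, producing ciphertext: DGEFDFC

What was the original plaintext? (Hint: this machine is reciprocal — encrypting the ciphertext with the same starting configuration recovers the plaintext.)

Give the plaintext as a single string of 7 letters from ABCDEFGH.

Answer: CFAAGGD

Derivation:
Char 1 ('D'): step: R->5, L=7; D->plug->D->R->F->L->G->refl->A->L'->D->R'->C->plug->C
Char 2 ('G'): step: R->6, L=7; G->plug->G->R->A->L->E->refl->H->L'->B->R'->F->plug->F
Char 3 ('E'): step: R->7, L=7; E->plug->E->R->A->L->E->refl->H->L'->B->R'->A->plug->A
Char 4 ('F'): step: R->0, L->0 (L advanced); F->plug->F->R->D->L->E->refl->H->L'->C->R'->A->plug->A
Char 5 ('D'): step: R->1, L=0; D->plug->D->R->F->L->B->refl->D->L'->H->R'->G->plug->G
Char 6 ('F'): step: R->2, L=0; F->plug->F->R->G->L->A->refl->G->L'->A->R'->G->plug->G
Char 7 ('C'): step: R->3, L=0; C->plug->C->R->A->L->G->refl->A->L'->G->R'->D->plug->D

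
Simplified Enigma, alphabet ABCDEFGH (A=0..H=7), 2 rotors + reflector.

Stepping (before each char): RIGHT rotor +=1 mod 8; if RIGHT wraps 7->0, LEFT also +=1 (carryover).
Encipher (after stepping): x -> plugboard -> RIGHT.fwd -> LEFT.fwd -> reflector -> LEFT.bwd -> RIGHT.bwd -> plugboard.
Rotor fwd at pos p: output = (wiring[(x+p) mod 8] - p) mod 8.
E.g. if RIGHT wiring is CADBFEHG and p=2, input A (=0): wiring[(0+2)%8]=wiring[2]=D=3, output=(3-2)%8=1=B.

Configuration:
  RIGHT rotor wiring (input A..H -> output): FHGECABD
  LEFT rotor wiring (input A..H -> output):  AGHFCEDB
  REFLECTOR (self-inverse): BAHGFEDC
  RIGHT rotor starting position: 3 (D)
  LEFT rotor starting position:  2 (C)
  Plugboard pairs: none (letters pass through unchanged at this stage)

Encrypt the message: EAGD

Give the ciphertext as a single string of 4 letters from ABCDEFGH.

Char 1 ('E'): step: R->4, L=2; E->plug->E->R->B->L->D->refl->G->L'->G->R'->A->plug->A
Char 2 ('A'): step: R->5, L=2; A->plug->A->R->D->L->C->refl->H->L'->F->R'->H->plug->H
Char 3 ('G'): step: R->6, L=2; G->plug->G->R->E->L->B->refl->A->L'->C->R'->H->plug->H
Char 4 ('D'): step: R->7, L=2; D->plug->D->R->H->L->E->refl->F->L'->A->R'->C->plug->C

Answer: AHHC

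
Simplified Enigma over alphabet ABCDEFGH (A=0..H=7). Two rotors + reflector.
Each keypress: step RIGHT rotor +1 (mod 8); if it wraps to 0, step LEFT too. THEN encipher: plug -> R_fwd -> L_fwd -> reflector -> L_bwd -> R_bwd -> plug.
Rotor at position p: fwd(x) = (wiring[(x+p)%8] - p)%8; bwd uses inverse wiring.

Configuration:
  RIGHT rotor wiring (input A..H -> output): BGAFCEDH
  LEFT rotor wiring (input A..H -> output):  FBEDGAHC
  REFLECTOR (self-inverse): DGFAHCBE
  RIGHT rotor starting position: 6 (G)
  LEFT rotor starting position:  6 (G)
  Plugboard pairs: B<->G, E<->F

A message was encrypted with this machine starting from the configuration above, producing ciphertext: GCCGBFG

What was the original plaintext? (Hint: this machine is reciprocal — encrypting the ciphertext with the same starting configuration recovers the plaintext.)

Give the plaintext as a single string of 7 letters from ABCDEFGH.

Answer: DHADABF

Derivation:
Char 1 ('G'): step: R->7, L=6; G->plug->B->R->C->L->H->refl->E->L'->B->R'->D->plug->D
Char 2 ('C'): step: R->0, L->7 (L advanced); C->plug->C->R->A->L->D->refl->A->L'->H->R'->H->plug->H
Char 3 ('C'): step: R->1, L=7; C->plug->C->R->E->L->E->refl->H->L'->F->R'->A->plug->A
Char 4 ('G'): step: R->2, L=7; G->plug->B->R->D->L->F->refl->C->L'->C->R'->D->plug->D
Char 5 ('B'): step: R->3, L=7; B->plug->G->R->D->L->F->refl->C->L'->C->R'->A->plug->A
Char 6 ('F'): step: R->4, L=7; F->plug->E->R->F->L->H->refl->E->L'->E->R'->G->plug->B
Char 7 ('G'): step: R->5, L=7; G->plug->B->R->G->L->B->refl->G->L'->B->R'->E->plug->F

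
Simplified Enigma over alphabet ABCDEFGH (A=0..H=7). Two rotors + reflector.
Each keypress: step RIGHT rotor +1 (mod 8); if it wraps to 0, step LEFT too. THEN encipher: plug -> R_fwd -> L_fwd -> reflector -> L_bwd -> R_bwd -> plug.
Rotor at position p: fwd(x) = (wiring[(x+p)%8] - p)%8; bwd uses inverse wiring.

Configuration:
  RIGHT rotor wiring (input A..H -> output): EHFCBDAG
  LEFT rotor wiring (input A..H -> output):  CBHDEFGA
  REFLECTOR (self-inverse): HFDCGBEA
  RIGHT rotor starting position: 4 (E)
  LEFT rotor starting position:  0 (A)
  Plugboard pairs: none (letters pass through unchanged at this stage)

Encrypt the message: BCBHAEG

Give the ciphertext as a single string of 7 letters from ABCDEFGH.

Char 1 ('B'): step: R->5, L=0; B->plug->B->R->D->L->D->refl->C->L'->A->R'->F->plug->F
Char 2 ('C'): step: R->6, L=0; C->plug->C->R->G->L->G->refl->E->L'->E->R'->F->plug->F
Char 3 ('B'): step: R->7, L=0; B->plug->B->R->F->L->F->refl->B->L'->B->R'->H->plug->H
Char 4 ('H'): step: R->0, L->1 (L advanced); H->plug->H->R->G->L->H->refl->A->L'->A->R'->G->plug->G
Char 5 ('A'): step: R->1, L=1; A->plug->A->R->G->L->H->refl->A->L'->A->R'->D->plug->D
Char 6 ('E'): step: R->2, L=1; E->plug->E->R->G->L->H->refl->A->L'->A->R'->B->plug->B
Char 7 ('G'): step: R->3, L=1; G->plug->G->R->E->L->E->refl->G->L'->B->R'->F->plug->F

Answer: FFHGDBF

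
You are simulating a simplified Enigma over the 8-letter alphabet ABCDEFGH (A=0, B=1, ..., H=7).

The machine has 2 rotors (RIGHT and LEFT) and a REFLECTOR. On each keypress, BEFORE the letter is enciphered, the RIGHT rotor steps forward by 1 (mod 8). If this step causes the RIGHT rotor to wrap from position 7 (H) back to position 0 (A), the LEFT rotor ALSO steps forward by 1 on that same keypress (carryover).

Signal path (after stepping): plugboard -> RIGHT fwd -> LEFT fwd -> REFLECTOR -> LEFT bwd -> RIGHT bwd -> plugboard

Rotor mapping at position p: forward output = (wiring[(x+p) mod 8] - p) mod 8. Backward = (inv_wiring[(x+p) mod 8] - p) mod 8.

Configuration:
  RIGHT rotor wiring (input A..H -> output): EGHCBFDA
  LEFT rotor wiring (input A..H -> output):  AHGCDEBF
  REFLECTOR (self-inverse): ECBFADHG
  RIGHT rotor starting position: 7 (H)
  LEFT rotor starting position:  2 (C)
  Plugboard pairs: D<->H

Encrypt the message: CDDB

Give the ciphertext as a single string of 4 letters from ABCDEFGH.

Char 1 ('C'): step: R->0, L->3 (L advanced); C->plug->C->R->H->L->D->refl->F->L'->F->R'->F->plug->F
Char 2 ('D'): step: R->1, L=3; D->plug->H->R->D->L->G->refl->H->L'->A->R'->D->plug->H
Char 3 ('D'): step: R->2, L=3; D->plug->H->R->E->L->C->refl->B->L'->C->R'->G->plug->G
Char 4 ('B'): step: R->3, L=3; B->plug->B->R->G->L->E->refl->A->L'->B->R'->F->plug->F

Answer: FHGF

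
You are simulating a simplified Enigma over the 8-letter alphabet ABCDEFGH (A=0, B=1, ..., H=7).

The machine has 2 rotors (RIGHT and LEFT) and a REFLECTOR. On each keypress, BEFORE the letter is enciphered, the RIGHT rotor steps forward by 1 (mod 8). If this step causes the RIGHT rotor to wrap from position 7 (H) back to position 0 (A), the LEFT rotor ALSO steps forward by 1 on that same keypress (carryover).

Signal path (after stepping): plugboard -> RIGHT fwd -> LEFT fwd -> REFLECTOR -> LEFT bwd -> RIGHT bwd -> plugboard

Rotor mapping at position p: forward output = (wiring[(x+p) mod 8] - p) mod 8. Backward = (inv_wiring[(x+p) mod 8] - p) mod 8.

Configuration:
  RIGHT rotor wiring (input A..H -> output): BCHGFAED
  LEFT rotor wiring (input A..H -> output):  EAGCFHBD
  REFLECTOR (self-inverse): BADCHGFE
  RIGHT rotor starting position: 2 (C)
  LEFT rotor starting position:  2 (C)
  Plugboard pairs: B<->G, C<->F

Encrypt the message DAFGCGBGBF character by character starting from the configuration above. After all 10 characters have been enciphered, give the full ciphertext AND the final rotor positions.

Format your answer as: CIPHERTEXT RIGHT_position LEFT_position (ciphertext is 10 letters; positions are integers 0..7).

Answer: FECEGCHADH 4 3

Derivation:
Char 1 ('D'): step: R->3, L=2; D->plug->D->R->B->L->A->refl->B->L'->F->R'->C->plug->F
Char 2 ('A'): step: R->4, L=2; A->plug->A->R->B->L->A->refl->B->L'->F->R'->E->plug->E
Char 3 ('F'): step: R->5, L=2; F->plug->C->R->G->L->C->refl->D->L'->C->R'->F->plug->C
Char 4 ('G'): step: R->6, L=2; G->plug->B->R->F->L->B->refl->A->L'->B->R'->E->plug->E
Char 5 ('C'): step: R->7, L=2; C->plug->F->R->G->L->C->refl->D->L'->C->R'->B->plug->G
Char 6 ('G'): step: R->0, L->3 (L advanced); G->plug->B->R->C->L->E->refl->H->L'->A->R'->F->plug->C
Char 7 ('B'): step: R->1, L=3; B->plug->G->R->C->L->E->refl->H->L'->A->R'->H->plug->H
Char 8 ('G'): step: R->2, L=3; G->plug->B->R->E->L->A->refl->B->L'->F->R'->A->plug->A
Char 9 ('B'): step: R->3, L=3; B->plug->G->R->H->L->D->refl->C->L'->B->R'->D->plug->D
Char 10 ('F'): step: R->4, L=3; F->plug->C->R->A->L->H->refl->E->L'->C->R'->H->plug->H
Final: ciphertext=FECEGCHADH, RIGHT=4, LEFT=3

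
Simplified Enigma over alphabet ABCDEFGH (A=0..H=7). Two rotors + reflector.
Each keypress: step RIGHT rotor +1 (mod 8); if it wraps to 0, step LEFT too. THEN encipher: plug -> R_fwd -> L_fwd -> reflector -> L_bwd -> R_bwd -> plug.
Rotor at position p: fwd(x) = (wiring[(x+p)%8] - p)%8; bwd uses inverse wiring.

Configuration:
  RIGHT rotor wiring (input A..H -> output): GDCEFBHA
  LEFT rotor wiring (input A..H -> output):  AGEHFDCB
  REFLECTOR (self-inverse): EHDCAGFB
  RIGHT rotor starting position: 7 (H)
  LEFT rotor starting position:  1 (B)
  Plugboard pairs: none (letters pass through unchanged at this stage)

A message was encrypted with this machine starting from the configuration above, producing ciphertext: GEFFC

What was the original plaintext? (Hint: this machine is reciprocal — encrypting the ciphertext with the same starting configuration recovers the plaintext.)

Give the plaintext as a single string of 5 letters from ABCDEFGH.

Char 1 ('G'): step: R->0, L->2 (L advanced); G->plug->G->R->H->L->E->refl->A->L'->E->R'->D->plug->D
Char 2 ('E'): step: R->1, L=2; E->plug->E->R->A->L->C->refl->D->L'->C->R'->A->plug->A
Char 3 ('F'): step: R->2, L=2; F->plug->F->R->G->L->G->refl->F->L'->B->R'->H->plug->H
Char 4 ('F'): step: R->3, L=2; F->plug->F->R->D->L->B->refl->H->L'->F->R'->E->plug->E
Char 5 ('C'): step: R->4, L=2; C->plug->C->R->D->L->B->refl->H->L'->F->R'->B->plug->B

Answer: DAHEB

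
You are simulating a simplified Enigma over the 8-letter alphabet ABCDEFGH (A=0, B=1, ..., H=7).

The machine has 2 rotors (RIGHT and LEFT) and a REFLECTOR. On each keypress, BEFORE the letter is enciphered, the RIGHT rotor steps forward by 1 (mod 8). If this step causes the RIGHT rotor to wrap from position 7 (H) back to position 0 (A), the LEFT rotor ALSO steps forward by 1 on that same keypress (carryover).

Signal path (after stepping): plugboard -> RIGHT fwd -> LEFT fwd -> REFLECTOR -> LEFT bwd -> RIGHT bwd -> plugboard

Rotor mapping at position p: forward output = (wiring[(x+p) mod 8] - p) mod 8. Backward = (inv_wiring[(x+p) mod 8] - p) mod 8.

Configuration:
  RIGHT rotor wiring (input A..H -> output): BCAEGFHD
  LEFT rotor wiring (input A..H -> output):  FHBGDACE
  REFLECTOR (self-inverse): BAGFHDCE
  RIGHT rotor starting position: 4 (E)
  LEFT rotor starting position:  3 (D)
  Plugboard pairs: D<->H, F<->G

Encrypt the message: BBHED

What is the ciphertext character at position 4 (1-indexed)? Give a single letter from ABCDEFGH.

Char 1 ('B'): step: R->5, L=3; B->plug->B->R->C->L->F->refl->D->L'->A->R'->A->plug->A
Char 2 ('B'): step: R->6, L=3; B->plug->B->R->F->L->C->refl->G->L'->H->R'->H->plug->D
Char 3 ('H'): step: R->7, L=3; H->plug->D->R->B->L->A->refl->B->L'->E->R'->A->plug->A
Char 4 ('E'): step: R->0, L->4 (L advanced); E->plug->E->R->G->L->F->refl->D->L'->F->R'->F->plug->G

G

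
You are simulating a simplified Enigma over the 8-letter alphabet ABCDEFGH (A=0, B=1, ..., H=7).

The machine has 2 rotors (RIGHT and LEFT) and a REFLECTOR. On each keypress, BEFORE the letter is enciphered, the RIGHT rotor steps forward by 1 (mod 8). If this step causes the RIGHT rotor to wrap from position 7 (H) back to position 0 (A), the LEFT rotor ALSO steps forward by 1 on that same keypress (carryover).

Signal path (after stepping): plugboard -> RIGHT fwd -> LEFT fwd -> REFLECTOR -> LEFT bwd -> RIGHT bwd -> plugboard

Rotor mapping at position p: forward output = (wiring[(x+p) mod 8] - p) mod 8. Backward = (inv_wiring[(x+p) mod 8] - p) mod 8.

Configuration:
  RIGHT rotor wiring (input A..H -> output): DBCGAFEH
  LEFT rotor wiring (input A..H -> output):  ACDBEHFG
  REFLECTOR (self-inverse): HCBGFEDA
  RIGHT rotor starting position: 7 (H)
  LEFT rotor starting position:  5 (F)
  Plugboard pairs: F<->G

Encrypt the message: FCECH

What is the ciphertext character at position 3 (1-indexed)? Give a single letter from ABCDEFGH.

Char 1 ('F'): step: R->0, L->6 (L advanced); F->plug->G->R->E->L->F->refl->E->L'->D->R'->A->plug->A
Char 2 ('C'): step: R->1, L=6; C->plug->C->R->F->L->D->refl->G->L'->G->R'->G->plug->F
Char 3 ('E'): step: R->2, L=6; E->plug->E->R->C->L->C->refl->B->L'->H->R'->H->plug->H

H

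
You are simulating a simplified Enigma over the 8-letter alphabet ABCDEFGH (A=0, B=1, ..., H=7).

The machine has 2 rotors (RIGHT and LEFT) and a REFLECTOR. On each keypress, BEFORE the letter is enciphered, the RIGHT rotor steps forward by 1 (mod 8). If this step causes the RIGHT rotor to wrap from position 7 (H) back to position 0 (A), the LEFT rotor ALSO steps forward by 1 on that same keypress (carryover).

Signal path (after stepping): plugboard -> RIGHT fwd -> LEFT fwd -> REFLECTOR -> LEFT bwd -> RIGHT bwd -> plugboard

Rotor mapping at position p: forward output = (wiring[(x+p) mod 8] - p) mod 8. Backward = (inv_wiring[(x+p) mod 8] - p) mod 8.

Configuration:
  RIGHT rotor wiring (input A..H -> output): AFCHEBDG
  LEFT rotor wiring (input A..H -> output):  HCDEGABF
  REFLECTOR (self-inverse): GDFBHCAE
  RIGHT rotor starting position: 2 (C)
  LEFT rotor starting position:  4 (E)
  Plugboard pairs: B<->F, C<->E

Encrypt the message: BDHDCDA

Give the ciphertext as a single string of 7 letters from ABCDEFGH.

Char 1 ('B'): step: R->3, L=4; B->plug->F->R->F->L->G->refl->A->L'->H->R'->H->plug->H
Char 2 ('D'): step: R->4, L=4; D->plug->D->R->C->L->F->refl->C->L'->A->R'->A->plug->A
Char 3 ('H'): step: R->5, L=4; H->plug->H->R->H->L->A->refl->G->L'->F->R'->F->plug->B
Char 4 ('D'): step: R->6, L=4; D->plug->D->R->H->L->A->refl->G->L'->F->R'->A->plug->A
Char 5 ('C'): step: R->7, L=4; C->plug->E->R->A->L->C->refl->F->L'->C->R'->G->plug->G
Char 6 ('D'): step: R->0, L->5 (L advanced); D->plug->D->R->H->L->B->refl->D->L'->A->R'->A->plug->A
Char 7 ('A'): step: R->1, L=5; A->plug->A->R->E->L->F->refl->C->L'->D->R'->D->plug->D

Answer: HABAGAD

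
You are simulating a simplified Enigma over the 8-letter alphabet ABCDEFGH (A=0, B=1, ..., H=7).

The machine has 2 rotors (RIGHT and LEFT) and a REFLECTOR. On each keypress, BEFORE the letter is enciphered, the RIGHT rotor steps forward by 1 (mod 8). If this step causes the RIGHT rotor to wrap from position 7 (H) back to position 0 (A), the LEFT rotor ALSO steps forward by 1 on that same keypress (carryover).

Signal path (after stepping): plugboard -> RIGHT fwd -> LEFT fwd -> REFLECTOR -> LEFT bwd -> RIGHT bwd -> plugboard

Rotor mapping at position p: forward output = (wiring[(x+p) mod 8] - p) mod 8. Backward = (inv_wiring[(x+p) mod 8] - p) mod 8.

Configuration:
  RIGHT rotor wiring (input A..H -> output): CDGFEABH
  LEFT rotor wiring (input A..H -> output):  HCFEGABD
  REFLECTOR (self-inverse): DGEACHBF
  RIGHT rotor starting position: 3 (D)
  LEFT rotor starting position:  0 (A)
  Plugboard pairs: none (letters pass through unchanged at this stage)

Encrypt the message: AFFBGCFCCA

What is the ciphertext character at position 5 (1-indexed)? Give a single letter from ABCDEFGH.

Char 1 ('A'): step: R->4, L=0; A->plug->A->R->A->L->H->refl->F->L'->C->R'->G->plug->G
Char 2 ('F'): step: R->5, L=0; F->plug->F->R->B->L->C->refl->E->L'->D->R'->A->plug->A
Char 3 ('F'): step: R->6, L=0; F->plug->F->R->H->L->D->refl->A->L'->F->R'->D->plug->D
Char 4 ('B'): step: R->7, L=0; B->plug->B->R->D->L->E->refl->C->L'->B->R'->G->plug->G
Char 5 ('G'): step: R->0, L->1 (L advanced); G->plug->G->R->B->L->E->refl->C->L'->G->R'->C->plug->C

C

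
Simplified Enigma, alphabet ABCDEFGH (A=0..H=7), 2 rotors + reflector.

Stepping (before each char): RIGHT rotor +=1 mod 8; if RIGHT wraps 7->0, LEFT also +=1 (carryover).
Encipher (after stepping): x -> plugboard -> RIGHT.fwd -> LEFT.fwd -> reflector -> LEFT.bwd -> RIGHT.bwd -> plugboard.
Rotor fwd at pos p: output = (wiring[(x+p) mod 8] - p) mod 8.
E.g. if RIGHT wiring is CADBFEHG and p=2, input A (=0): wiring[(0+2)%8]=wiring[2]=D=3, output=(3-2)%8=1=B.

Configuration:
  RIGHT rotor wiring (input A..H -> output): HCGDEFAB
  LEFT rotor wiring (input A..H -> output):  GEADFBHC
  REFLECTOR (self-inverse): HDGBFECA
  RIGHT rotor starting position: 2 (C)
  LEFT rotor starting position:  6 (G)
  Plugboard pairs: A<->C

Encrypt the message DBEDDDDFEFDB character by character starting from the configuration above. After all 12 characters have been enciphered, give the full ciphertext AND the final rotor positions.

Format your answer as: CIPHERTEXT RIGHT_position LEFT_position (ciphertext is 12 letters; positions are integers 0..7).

Answer: BDFBBGGBDDAE 6 7

Derivation:
Char 1 ('D'): step: R->3, L=6; D->plug->D->R->F->L->F->refl->E->L'->B->R'->B->plug->B
Char 2 ('B'): step: R->4, L=6; B->plug->B->R->B->L->E->refl->F->L'->F->R'->D->plug->D
Char 3 ('E'): step: R->5, L=6; E->plug->E->R->F->L->F->refl->E->L'->B->R'->F->plug->F
Char 4 ('D'): step: R->6, L=6; D->plug->D->R->E->L->C->refl->G->L'->D->R'->B->plug->B
Char 5 ('D'): step: R->7, L=6; D->plug->D->R->H->L->D->refl->B->L'->A->R'->B->plug->B
Char 6 ('D'): step: R->0, L->7 (L advanced); D->plug->D->R->D->L->B->refl->D->L'->A->R'->G->plug->G
Char 7 ('D'): step: R->1, L=7; D->plug->D->R->D->L->B->refl->D->L'->A->R'->G->plug->G
Char 8 ('F'): step: R->2, L=7; F->plug->F->R->H->L->A->refl->H->L'->B->R'->B->plug->B
Char 9 ('E'): step: R->3, L=7; E->plug->E->R->G->L->C->refl->G->L'->F->R'->D->plug->D
Char 10 ('F'): step: R->4, L=7; F->plug->F->R->G->L->C->refl->G->L'->F->R'->D->plug->D
Char 11 ('D'): step: R->5, L=7; D->plug->D->R->C->L->F->refl->E->L'->E->R'->C->plug->A
Char 12 ('B'): step: R->6, L=7; B->plug->B->R->D->L->B->refl->D->L'->A->R'->E->plug->E
Final: ciphertext=BDFBBGGBDDAE, RIGHT=6, LEFT=7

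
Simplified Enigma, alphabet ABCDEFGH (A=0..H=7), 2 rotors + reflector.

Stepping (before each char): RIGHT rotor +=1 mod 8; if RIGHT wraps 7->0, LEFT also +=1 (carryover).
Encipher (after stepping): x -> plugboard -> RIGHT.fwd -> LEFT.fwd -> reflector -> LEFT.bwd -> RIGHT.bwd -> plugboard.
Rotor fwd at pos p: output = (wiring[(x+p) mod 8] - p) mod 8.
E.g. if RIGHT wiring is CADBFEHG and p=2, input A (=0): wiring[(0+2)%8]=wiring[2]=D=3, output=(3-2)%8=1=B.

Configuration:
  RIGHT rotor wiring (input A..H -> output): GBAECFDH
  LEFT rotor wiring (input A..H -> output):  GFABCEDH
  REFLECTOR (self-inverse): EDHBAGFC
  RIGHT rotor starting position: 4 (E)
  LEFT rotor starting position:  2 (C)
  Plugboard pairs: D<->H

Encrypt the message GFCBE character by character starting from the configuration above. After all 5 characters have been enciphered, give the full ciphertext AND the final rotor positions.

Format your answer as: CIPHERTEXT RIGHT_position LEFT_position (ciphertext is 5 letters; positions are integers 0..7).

Answer: EEGAC 1 3

Derivation:
Char 1 ('G'): step: R->5, L=2; G->plug->G->R->H->L->D->refl->B->L'->E->R'->E->plug->E
Char 2 ('F'): step: R->6, L=2; F->plug->F->R->G->L->E->refl->A->L'->C->R'->E->plug->E
Char 3 ('C'): step: R->7, L=2; C->plug->C->R->C->L->A->refl->E->L'->G->R'->G->plug->G
Char 4 ('B'): step: R->0, L->3 (L advanced); B->plug->B->R->B->L->H->refl->C->L'->G->R'->A->plug->A
Char 5 ('E'): step: R->1, L=3; E->plug->E->R->E->L->E->refl->A->L'->D->R'->C->plug->C
Final: ciphertext=EEGAC, RIGHT=1, LEFT=3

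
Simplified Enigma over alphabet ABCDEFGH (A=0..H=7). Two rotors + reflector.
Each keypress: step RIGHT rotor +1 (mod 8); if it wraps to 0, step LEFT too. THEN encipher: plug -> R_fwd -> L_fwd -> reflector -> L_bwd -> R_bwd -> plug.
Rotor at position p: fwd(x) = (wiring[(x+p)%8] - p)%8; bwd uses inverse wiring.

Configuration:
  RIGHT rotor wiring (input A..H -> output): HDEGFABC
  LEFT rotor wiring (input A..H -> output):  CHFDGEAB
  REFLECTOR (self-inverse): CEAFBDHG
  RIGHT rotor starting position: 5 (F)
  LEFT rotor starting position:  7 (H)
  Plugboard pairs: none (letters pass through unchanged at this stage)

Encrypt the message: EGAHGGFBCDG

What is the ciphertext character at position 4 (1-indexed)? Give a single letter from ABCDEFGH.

Char 1 ('E'): step: R->6, L=7; E->plug->E->R->G->L->F->refl->D->L'->B->R'->C->plug->C
Char 2 ('G'): step: R->7, L=7; G->plug->G->R->B->L->D->refl->F->L'->G->R'->F->plug->F
Char 3 ('A'): step: R->0, L->0 (L advanced); A->plug->A->R->H->L->B->refl->E->L'->F->R'->E->plug->E
Char 4 ('H'): step: R->1, L=0; H->plug->H->R->G->L->A->refl->C->L'->A->R'->F->plug->F

F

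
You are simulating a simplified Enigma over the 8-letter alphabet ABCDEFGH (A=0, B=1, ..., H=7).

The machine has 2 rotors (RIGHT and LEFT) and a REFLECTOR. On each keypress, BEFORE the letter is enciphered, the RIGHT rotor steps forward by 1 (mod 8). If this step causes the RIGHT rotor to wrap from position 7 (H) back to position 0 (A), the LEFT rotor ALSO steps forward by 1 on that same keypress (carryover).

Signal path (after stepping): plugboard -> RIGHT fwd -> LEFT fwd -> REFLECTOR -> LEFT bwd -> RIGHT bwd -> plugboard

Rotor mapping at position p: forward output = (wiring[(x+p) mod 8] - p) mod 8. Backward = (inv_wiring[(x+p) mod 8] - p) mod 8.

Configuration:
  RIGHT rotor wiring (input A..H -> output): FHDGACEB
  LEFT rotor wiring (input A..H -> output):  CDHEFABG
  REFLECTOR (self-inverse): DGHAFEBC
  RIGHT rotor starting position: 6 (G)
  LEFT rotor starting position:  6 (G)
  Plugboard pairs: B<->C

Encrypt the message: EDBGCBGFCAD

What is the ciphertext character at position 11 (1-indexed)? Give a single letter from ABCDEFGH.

Char 1 ('E'): step: R->7, L=6; E->plug->E->R->H->L->C->refl->H->L'->G->R'->B->plug->C
Char 2 ('D'): step: R->0, L->7 (L advanced); D->plug->D->R->G->L->B->refl->G->L'->F->R'->A->plug->A
Char 3 ('B'): step: R->1, L=7; B->plug->C->R->F->L->G->refl->B->L'->G->R'->A->plug->A
Char 4 ('G'): step: R->2, L=7; G->plug->G->R->D->L->A->refl->D->L'->B->R'->A->plug->A
Char 5 ('C'): step: R->3, L=7; C->plug->B->R->F->L->G->refl->B->L'->G->R'->E->plug->E
Char 6 ('B'): step: R->4, L=7; B->plug->C->R->A->L->H->refl->C->L'->H->R'->G->plug->G
Char 7 ('G'): step: R->5, L=7; G->plug->G->R->B->L->D->refl->A->L'->D->R'->H->plug->H
Char 8 ('F'): step: R->6, L=7; F->plug->F->R->A->L->H->refl->C->L'->H->R'->C->plug->B
Char 9 ('C'): step: R->7, L=7; C->plug->B->R->G->L->B->refl->G->L'->F->R'->H->plug->H
Char 10 ('A'): step: R->0, L->0 (L advanced); A->plug->A->R->F->L->A->refl->D->L'->B->R'->H->plug->H
Char 11 ('D'): step: R->1, L=0; D->plug->D->R->H->L->G->refl->B->L'->G->R'->A->plug->A

A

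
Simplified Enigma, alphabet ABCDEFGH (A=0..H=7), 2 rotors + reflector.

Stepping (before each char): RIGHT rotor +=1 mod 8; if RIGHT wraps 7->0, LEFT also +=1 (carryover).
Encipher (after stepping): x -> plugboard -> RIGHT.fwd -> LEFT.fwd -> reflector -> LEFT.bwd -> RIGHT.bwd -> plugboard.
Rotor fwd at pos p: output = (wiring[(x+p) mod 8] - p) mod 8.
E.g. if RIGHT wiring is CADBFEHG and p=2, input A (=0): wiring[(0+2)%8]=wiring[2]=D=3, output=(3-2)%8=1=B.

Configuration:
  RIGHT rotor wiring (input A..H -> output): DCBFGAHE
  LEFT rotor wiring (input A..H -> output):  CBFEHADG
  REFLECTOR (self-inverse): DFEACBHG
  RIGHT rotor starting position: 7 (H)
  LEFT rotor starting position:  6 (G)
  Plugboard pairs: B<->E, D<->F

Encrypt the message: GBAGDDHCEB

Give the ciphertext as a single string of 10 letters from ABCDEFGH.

Answer: EHDAEFDHCC

Derivation:
Char 1 ('G'): step: R->0, L->7 (L advanced); G->plug->G->R->H->L->E->refl->C->L'->C->R'->B->plug->E
Char 2 ('B'): step: R->1, L=7; B->plug->E->R->H->L->E->refl->C->L'->C->R'->H->plug->H
Char 3 ('A'): step: R->2, L=7; A->plug->A->R->H->L->E->refl->C->L'->C->R'->F->plug->D
Char 4 ('G'): step: R->3, L=7; G->plug->G->R->H->L->E->refl->C->L'->C->R'->A->plug->A
Char 5 ('D'): step: R->4, L=7; D->plug->F->R->G->L->B->refl->F->L'->E->R'->B->plug->E
Char 6 ('D'): step: R->5, L=7; D->plug->F->R->E->L->F->refl->B->L'->G->R'->D->plug->F
Char 7 ('H'): step: R->6, L=7; H->plug->H->R->C->L->C->refl->E->L'->H->R'->F->plug->D
Char 8 ('C'): step: R->7, L=7; C->plug->C->R->D->L->G->refl->H->L'->A->R'->H->plug->H
Char 9 ('E'): step: R->0, L->0 (L advanced); E->plug->B->R->C->L->F->refl->B->L'->B->R'->C->plug->C
Char 10 ('B'): step: R->1, L=0; B->plug->E->R->H->L->G->refl->H->L'->E->R'->C->plug->C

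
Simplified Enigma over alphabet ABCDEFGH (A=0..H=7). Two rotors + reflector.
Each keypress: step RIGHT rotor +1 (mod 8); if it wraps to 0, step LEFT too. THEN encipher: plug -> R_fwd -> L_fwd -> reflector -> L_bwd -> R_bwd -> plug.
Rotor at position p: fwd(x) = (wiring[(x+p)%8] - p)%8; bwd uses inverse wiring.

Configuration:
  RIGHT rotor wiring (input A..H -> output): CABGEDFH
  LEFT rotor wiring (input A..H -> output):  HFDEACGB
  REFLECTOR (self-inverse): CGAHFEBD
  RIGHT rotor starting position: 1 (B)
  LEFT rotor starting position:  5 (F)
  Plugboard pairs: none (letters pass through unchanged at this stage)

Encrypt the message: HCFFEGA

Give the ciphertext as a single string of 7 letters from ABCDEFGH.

Char 1 ('H'): step: R->2, L=5; H->plug->H->R->G->L->H->refl->D->L'->H->R'->A->plug->A
Char 2 ('C'): step: R->3, L=5; C->plug->C->R->A->L->F->refl->E->L'->C->R'->D->plug->D
Char 3 ('F'): step: R->4, L=5; F->plug->F->R->E->L->A->refl->C->L'->D->R'->D->plug->D
Char 4 ('F'): step: R->5, L=5; F->plug->F->R->E->L->A->refl->C->L'->D->R'->E->plug->E
Char 5 ('E'): step: R->6, L=5; E->plug->E->R->D->L->C->refl->A->L'->E->R'->C->plug->C
Char 6 ('G'): step: R->7, L=5; G->plug->G->R->E->L->A->refl->C->L'->D->R'->B->plug->B
Char 7 ('A'): step: R->0, L->6 (L advanced); A->plug->A->R->C->L->B->refl->G->L'->F->R'->G->plug->G

Answer: ADDECBG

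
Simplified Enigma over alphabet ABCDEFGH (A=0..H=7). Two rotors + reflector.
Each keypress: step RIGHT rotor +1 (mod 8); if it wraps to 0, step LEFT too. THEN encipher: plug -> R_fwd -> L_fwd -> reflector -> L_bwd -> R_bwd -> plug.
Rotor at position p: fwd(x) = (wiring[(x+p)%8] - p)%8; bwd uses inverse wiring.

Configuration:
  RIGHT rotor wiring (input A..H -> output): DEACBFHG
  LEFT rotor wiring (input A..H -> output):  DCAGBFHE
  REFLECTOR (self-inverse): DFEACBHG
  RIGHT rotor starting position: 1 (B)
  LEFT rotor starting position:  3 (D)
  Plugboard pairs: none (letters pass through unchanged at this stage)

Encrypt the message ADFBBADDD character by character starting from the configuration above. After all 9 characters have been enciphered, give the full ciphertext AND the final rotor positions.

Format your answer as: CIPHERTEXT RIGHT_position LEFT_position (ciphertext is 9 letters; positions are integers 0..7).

Char 1 ('A'): step: R->2, L=3; A->plug->A->R->G->L->H->refl->G->L'->B->R'->G->plug->G
Char 2 ('D'): step: R->3, L=3; D->plug->D->R->E->L->B->refl->F->L'->H->R'->A->plug->A
Char 3 ('F'): step: R->4, L=3; F->plug->F->R->A->L->D->refl->A->L'->F->R'->A->plug->A
Char 4 ('B'): step: R->5, L=3; B->plug->B->R->C->L->C->refl->E->L'->D->R'->F->plug->F
Char 5 ('B'): step: R->6, L=3; B->plug->B->R->A->L->D->refl->A->L'->F->R'->C->plug->C
Char 6 ('A'): step: R->7, L=3; A->plug->A->R->H->L->F->refl->B->L'->E->R'->B->plug->B
Char 7 ('D'): step: R->0, L->4 (L advanced); D->plug->D->R->C->L->D->refl->A->L'->D->R'->A->plug->A
Char 8 ('D'): step: R->1, L=4; D->plug->D->R->A->L->F->refl->B->L'->B->R'->C->plug->C
Char 9 ('D'): step: R->2, L=4; D->plug->D->R->D->L->A->refl->D->L'->C->R'->H->plug->H
Final: ciphertext=GAAFCBACH, RIGHT=2, LEFT=4

Answer: GAAFCBACH 2 4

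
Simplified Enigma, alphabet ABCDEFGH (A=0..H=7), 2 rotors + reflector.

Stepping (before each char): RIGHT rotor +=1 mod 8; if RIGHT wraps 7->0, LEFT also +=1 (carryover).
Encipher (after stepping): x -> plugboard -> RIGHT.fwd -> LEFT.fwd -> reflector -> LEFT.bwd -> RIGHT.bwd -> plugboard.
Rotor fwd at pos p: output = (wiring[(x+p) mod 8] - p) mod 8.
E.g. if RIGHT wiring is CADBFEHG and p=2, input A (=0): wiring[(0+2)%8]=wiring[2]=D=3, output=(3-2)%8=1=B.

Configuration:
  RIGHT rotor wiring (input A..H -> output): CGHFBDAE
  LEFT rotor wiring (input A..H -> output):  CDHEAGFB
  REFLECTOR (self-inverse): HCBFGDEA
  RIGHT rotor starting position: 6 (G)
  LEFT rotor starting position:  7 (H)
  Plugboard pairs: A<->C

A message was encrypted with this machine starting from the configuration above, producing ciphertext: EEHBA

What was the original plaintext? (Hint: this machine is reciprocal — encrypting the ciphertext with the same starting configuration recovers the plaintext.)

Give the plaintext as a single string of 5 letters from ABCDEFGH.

Char 1 ('E'): step: R->7, L=7; E->plug->E->R->G->L->H->refl->A->L'->D->R'->B->plug->B
Char 2 ('E'): step: R->0, L->0 (L advanced); E->plug->E->R->B->L->D->refl->F->L'->G->R'->B->plug->B
Char 3 ('H'): step: R->1, L=0; H->plug->H->R->B->L->D->refl->F->L'->G->R'->B->plug->B
Char 4 ('B'): step: R->2, L=0; B->plug->B->R->D->L->E->refl->G->L'->F->R'->A->plug->C
Char 5 ('A'): step: R->3, L=0; A->plug->C->R->A->L->C->refl->B->L'->H->R'->F->plug->F

Answer: BBBCF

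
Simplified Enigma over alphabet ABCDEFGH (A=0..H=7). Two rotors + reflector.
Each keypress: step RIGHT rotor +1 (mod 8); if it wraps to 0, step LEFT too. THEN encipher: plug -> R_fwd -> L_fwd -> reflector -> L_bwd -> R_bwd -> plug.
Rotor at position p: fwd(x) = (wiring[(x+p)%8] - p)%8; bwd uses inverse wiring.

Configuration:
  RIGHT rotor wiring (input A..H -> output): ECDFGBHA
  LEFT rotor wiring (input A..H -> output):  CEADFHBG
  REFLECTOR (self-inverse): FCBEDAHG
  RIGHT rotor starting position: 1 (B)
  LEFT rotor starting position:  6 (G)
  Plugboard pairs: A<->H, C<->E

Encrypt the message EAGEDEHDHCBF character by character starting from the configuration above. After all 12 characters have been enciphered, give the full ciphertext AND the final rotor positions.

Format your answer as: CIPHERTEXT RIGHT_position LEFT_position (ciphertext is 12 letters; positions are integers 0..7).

Answer: DHDFFCFCEACB 5 7

Derivation:
Char 1 ('E'): step: R->2, L=6; E->plug->C->R->E->L->C->refl->B->L'->H->R'->D->plug->D
Char 2 ('A'): step: R->3, L=6; A->plug->H->R->A->L->D->refl->E->L'->C->R'->A->plug->H
Char 3 ('G'): step: R->4, L=6; G->plug->G->R->H->L->B->refl->C->L'->E->R'->D->plug->D
Char 4 ('E'): step: R->5, L=6; E->plug->C->R->D->L->G->refl->H->L'->G->R'->F->plug->F
Char 5 ('D'): step: R->6, L=6; D->plug->D->R->E->L->C->refl->B->L'->H->R'->F->plug->F
Char 6 ('E'): step: R->7, L=6; E->plug->C->R->D->L->G->refl->H->L'->G->R'->E->plug->C
Char 7 ('H'): step: R->0, L->7 (L advanced); H->plug->A->R->E->L->E->refl->D->L'->B->R'->F->plug->F
Char 8 ('D'): step: R->1, L=7; D->plug->D->R->F->L->G->refl->H->L'->A->R'->E->plug->C
Char 9 ('H'): step: R->2, L=7; H->plug->A->R->B->L->D->refl->E->L'->E->R'->C->plug->E
Char 10 ('C'): step: R->3, L=7; C->plug->E->R->F->L->G->refl->H->L'->A->R'->H->plug->A
Char 11 ('B'): step: R->4, L=7; B->plug->B->R->F->L->G->refl->H->L'->A->R'->E->plug->C
Char 12 ('F'): step: R->5, L=7; F->plug->F->R->G->L->A->refl->F->L'->C->R'->B->plug->B
Final: ciphertext=DHDFFCFCEACB, RIGHT=5, LEFT=7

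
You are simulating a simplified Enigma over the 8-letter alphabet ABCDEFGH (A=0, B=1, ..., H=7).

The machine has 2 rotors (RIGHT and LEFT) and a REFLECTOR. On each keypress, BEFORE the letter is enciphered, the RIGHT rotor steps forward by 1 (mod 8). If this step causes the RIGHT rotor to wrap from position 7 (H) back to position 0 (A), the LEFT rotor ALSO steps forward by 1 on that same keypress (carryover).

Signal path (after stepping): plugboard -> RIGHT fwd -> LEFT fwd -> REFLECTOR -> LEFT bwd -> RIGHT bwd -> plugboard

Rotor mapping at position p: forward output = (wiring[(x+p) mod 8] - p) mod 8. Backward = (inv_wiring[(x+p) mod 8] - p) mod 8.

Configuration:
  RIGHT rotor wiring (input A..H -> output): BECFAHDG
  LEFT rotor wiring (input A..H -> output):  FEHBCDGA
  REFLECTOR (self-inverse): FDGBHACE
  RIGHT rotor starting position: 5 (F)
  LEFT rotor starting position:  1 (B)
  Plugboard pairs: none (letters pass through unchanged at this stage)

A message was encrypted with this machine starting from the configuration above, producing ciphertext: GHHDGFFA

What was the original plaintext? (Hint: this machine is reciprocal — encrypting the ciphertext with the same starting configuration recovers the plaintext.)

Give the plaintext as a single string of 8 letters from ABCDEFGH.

Answer: AFGGDEDG

Derivation:
Char 1 ('G'): step: R->6, L=1; G->plug->G->R->C->L->A->refl->F->L'->F->R'->A->plug->A
Char 2 ('H'): step: R->7, L=1; H->plug->H->R->E->L->C->refl->G->L'->B->R'->F->plug->F
Char 3 ('H'): step: R->0, L->2 (L advanced); H->plug->H->R->G->L->D->refl->B->L'->D->R'->G->plug->G
Char 4 ('D'): step: R->1, L=2; D->plug->D->R->H->L->C->refl->G->L'->F->R'->G->plug->G
Char 5 ('G'): step: R->2, L=2; G->plug->G->R->H->L->C->refl->G->L'->F->R'->D->plug->D
Char 6 ('F'): step: R->3, L=2; F->plug->F->R->G->L->D->refl->B->L'->D->R'->E->plug->E
Char 7 ('F'): step: R->4, L=2; F->plug->F->R->A->L->F->refl->A->L'->C->R'->D->plug->D
Char 8 ('A'): step: R->5, L=2; A->plug->A->R->C->L->A->refl->F->L'->A->R'->G->plug->G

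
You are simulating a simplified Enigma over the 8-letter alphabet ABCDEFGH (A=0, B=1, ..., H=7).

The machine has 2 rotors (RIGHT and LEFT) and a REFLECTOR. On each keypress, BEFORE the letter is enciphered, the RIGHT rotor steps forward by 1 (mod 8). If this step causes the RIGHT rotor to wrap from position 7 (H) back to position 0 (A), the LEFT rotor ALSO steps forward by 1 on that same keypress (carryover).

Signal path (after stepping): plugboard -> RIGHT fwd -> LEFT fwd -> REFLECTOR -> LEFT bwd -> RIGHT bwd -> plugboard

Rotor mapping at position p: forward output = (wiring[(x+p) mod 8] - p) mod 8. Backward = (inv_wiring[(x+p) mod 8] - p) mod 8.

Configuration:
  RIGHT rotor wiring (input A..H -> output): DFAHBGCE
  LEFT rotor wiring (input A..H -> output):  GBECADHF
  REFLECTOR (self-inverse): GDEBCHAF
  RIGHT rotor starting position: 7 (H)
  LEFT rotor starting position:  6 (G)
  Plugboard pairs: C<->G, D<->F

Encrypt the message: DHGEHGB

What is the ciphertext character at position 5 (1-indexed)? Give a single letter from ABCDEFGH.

Char 1 ('D'): step: R->0, L->7 (L advanced); D->plug->F->R->G->L->E->refl->C->L'->C->R'->G->plug->C
Char 2 ('H'): step: R->1, L=7; H->plug->H->R->C->L->C->refl->E->L'->G->R'->C->plug->G
Char 3 ('G'): step: R->2, L=7; G->plug->C->R->H->L->A->refl->G->L'->A->R'->E->plug->E
Char 4 ('E'): step: R->3, L=7; E->plug->E->R->B->L->H->refl->F->L'->D->R'->C->plug->G
Char 5 ('H'): step: R->4, L=7; H->plug->H->R->D->L->F->refl->H->L'->B->R'->F->plug->D

D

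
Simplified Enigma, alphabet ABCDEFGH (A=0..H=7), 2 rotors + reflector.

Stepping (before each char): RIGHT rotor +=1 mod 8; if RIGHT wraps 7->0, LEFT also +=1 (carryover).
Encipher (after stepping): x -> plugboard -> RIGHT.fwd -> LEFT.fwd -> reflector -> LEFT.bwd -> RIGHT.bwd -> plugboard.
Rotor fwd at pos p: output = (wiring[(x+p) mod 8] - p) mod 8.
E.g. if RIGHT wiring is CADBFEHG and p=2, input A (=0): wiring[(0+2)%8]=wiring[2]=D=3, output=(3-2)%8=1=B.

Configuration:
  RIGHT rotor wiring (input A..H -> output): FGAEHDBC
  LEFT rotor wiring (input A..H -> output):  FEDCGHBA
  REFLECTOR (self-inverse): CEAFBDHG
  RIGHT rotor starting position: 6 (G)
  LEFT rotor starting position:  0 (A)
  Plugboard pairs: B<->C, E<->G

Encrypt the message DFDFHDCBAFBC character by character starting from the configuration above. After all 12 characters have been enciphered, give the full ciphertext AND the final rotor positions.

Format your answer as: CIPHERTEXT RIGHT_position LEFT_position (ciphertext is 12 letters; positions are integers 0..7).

Char 1 ('D'): step: R->7, L=0; D->plug->D->R->B->L->E->refl->B->L'->G->R'->B->plug->C
Char 2 ('F'): step: R->0, L->1 (L advanced); F->plug->F->R->D->L->F->refl->D->L'->A->R'->C->plug->B
Char 3 ('D'): step: R->1, L=1; D->plug->D->R->G->L->H->refl->G->L'->E->R'->H->plug->H
Char 4 ('F'): step: R->2, L=1; F->plug->F->R->A->L->D->refl->F->L'->D->R'->G->plug->E
Char 5 ('H'): step: R->3, L=1; H->plug->H->R->F->L->A->refl->C->L'->B->R'->A->plug->A
Char 6 ('D'): step: R->4, L=1; D->plug->D->R->G->L->H->refl->G->L'->E->R'->G->plug->E
Char 7 ('C'): step: R->5, L=1; C->plug->B->R->E->L->G->refl->H->L'->G->R'->A->plug->A
Char 8 ('B'): step: R->6, L=1; B->plug->C->R->H->L->E->refl->B->L'->C->R'->E->plug->G
Char 9 ('A'): step: R->7, L=1; A->plug->A->R->D->L->F->refl->D->L'->A->R'->F->plug->F
Char 10 ('F'): step: R->0, L->2 (L advanced); F->plug->F->R->D->L->F->refl->D->L'->G->R'->B->plug->C
Char 11 ('B'): step: R->1, L=2; B->plug->C->R->D->L->F->refl->D->L'->G->R'->D->plug->D
Char 12 ('C'): step: R->2, L=2; C->plug->B->R->C->L->E->refl->B->L'->A->R'->F->plug->F
Final: ciphertext=CBHEAEAGFCDF, RIGHT=2, LEFT=2

Answer: CBHEAEAGFCDF 2 2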